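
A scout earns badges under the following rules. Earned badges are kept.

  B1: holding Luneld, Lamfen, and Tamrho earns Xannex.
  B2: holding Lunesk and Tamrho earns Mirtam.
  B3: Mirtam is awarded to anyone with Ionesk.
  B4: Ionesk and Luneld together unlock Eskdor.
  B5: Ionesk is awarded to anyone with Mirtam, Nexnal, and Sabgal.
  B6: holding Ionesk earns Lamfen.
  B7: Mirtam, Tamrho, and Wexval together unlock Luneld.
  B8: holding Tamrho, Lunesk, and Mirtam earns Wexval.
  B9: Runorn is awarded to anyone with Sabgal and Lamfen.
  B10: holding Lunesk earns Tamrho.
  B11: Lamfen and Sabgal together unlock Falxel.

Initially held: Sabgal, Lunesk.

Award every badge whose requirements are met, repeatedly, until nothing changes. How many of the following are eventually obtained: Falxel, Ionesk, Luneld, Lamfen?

With Lunesk, Tamrho is earned (B10).
With Lunesk and Tamrho, Mirtam is earned (B2).
With Tamrho, Lunesk, and Mirtam, Wexval is earned (B8).
With Mirtam, Tamrho, and Wexval, Luneld is earned (B7).
Falxel would need Lamfen and Sabgal (B11), but Lamfen is never earned.
Ionesk would need Mirtam, Nexnal, and Sabgal (B5), but Nexnal is never earned.
Luneld: reached.
Lamfen would need Ionesk (B6), but Ionesk is never earned.
Reached: Luneld — 1 of the 4.

1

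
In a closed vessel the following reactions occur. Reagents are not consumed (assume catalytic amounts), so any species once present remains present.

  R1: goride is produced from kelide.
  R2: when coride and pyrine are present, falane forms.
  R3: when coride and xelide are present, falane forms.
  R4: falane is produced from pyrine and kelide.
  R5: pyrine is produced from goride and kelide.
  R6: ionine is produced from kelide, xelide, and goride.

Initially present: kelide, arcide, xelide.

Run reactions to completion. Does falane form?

Yes

kelide present → goride forms (R1).
goride and kelide present → pyrine forms (R5).
pyrine and kelide present → falane forms (R4).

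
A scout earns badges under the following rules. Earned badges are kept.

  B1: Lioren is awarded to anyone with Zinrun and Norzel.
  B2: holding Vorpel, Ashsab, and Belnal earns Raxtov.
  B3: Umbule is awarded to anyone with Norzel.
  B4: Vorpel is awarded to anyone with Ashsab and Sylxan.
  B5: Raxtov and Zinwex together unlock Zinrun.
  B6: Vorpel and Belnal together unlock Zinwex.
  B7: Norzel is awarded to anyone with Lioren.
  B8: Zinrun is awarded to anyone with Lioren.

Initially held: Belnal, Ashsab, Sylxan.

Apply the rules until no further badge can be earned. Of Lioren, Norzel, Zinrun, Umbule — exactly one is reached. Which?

With Ashsab and Sylxan, Vorpel is earned (B4).
With Vorpel, Ashsab, and Belnal, Raxtov is earned (B2).
With Vorpel and Belnal, Zinwex is earned (B6).
With Raxtov and Zinwex, Zinrun is earned (B5).
Lioren would need Zinrun and Norzel (B1), but Norzel is never earned. Norzel would need Lioren (B7), but Lioren is never earned. Umbule would need Norzel (B3), but Norzel is never earned.

Zinrun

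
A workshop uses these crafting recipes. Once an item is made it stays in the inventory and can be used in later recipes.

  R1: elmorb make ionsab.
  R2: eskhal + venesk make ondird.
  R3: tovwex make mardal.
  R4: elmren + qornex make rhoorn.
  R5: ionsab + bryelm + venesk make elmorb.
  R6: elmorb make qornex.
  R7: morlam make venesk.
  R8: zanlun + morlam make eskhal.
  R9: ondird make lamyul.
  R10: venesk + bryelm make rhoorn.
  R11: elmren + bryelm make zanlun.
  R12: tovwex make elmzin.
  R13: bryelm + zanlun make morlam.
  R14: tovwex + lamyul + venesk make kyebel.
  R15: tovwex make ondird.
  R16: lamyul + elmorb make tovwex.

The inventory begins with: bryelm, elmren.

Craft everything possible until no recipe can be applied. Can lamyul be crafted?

Yes

Using R11, elmren and bryelm make zanlun.
bryelm + zanlun → morlam (R13).
zanlun + morlam → eskhal (R8).
morlam → venesk (R7).
Using R2, eskhal and venesk make ondird.
Using R9, ondird makes lamyul.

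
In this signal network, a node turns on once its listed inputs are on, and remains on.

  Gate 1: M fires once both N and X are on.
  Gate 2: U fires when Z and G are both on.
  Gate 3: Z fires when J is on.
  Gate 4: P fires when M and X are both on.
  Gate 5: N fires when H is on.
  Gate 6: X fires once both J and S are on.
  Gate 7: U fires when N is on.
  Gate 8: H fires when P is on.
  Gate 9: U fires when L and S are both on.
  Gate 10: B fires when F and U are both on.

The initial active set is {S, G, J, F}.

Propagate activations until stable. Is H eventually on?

No

H would need P (Gate 8), but P never turns on.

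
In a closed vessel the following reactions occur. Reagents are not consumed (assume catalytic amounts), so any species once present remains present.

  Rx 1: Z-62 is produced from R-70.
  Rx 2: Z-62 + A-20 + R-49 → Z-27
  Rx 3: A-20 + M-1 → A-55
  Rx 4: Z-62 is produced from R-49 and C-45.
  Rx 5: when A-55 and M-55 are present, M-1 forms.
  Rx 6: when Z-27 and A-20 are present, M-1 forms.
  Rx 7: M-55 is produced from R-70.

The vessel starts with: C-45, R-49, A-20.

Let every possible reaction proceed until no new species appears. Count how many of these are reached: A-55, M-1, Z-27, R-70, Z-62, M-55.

4

R-49 and C-45 present → Z-62 forms (Rx 4).
Z-62, A-20, and R-49 present → Z-27 forms (Rx 2).
Z-27 and A-20 present → M-1 forms (Rx 6).
A-20 and M-1 present → A-55 forms (Rx 3).
A-55: reached.
M-1: reached.
Z-27: reached.
No rule produces R-70, and it is not given.
Z-62: reached.
M-55 would need R-70 (Rx 7), but R-70 never forms.
Reached: A-55, M-1, Z-27, and Z-62 — 4 of the 6.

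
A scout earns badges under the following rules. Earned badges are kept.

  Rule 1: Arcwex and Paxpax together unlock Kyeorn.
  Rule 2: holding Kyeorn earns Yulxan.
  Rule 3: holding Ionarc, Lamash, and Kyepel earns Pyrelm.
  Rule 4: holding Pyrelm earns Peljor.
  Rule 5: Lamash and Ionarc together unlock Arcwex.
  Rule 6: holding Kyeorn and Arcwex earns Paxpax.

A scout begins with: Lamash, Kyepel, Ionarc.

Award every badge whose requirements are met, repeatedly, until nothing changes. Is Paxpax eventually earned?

Paxpax would need Kyeorn and Arcwex (Rule 6), but Kyeorn is never earned.

No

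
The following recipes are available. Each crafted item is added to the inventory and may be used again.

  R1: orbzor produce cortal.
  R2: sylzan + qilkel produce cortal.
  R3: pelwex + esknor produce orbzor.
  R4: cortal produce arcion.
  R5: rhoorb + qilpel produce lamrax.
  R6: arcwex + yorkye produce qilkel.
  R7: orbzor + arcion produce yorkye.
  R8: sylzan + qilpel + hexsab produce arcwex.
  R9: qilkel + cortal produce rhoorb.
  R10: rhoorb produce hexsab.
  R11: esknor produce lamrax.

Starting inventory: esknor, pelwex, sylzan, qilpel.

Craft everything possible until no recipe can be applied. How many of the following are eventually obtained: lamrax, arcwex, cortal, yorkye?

3

Using R3, pelwex and esknor make orbzor.
Using R11, esknor makes lamrax.
Using R1, orbzor makes cortal.
Using R4, cortal makes arcion.
orbzor + arcion → yorkye (R7).
lamrax: reached.
arcwex would need sylzan, qilpel, and hexsab (R8), but hexsab is never obtained.
cortal: reached.
yorkye: reached.
Reached: lamrax, cortal, and yorkye — 3 of the 4.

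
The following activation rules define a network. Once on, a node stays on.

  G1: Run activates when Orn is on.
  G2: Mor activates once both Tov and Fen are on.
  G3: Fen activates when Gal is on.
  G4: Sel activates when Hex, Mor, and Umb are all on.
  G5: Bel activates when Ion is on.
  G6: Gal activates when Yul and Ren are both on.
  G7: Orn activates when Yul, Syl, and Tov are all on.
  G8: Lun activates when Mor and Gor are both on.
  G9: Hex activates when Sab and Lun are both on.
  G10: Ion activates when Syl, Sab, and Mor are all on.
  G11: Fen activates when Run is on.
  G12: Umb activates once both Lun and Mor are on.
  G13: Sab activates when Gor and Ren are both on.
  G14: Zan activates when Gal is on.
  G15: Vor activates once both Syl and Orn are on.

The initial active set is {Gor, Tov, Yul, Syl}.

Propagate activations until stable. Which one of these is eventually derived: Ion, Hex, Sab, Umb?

Umb

G7: Yul, Syl, and Tov on → Orn on.
G1: Orn on → Run on.
G11: Run on → Fen on.
G2: Tov and Fen on → Mor on.
Mor and Gor are on, so Lun activates (G8).
G12: Lun and Mor on → Umb on.
Hex would need Sab and Lun (G9), but Sab never turns on. Sab would need Gor and Ren (G13), but Ren never turns on. Ion would need Syl, Sab, and Mor (G10), but Sab never turns on.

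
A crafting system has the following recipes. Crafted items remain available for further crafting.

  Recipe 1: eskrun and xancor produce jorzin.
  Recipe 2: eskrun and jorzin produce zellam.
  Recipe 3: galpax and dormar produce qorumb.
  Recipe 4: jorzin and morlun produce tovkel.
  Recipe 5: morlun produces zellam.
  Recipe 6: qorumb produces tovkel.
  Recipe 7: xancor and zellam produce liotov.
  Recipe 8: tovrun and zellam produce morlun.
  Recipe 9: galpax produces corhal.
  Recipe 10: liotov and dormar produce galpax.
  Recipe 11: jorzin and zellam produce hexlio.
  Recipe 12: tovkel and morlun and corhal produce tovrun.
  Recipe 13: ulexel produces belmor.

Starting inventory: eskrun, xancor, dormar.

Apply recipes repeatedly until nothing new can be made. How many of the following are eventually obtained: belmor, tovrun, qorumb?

Using Recipe 1, eskrun and xancor make jorzin.
Using Recipe 2, eskrun and jorzin make zellam.
xancor and zellam → liotov (Recipe 7).
liotov and dormar → galpax (Recipe 10).
galpax and dormar → qorumb (Recipe 3).
belmor would need ulexel (Recipe 13), but ulexel is never obtained.
tovrun would need tovkel, morlun, and corhal (Recipe 12), but morlun is never obtained.
qorumb: reached.
Reached: qorumb — 1 of the 3.

1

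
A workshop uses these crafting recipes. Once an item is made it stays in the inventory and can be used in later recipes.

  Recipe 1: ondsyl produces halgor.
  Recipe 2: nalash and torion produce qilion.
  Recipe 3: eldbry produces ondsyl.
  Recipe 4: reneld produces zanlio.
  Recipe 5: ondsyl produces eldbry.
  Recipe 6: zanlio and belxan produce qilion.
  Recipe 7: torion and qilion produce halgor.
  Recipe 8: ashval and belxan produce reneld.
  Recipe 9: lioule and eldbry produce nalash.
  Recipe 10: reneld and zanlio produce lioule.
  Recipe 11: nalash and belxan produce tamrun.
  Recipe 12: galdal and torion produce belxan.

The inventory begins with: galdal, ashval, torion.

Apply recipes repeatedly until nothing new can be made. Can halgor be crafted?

Yes

galdal and torion → belxan (Recipe 12).
Using Recipe 8, ashval and belxan make reneld.
Using Recipe 4, reneld makes zanlio.
Using Recipe 6, zanlio and belxan make qilion.
Using Recipe 7, torion and qilion make halgor.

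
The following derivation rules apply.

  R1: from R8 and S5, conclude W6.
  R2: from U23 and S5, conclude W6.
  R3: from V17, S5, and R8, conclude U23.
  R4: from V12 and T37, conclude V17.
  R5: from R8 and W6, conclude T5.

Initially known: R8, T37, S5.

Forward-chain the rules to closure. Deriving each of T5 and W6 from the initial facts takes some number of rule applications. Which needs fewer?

W6

W6: From R8 and S5, R1 gives W6. [1 rule application]
T5: R8 and S5 hold, so W6 follows (R1). R8 and W6 hold, so T5 follows (R5). [2 rule applications]
W6 needs fewer.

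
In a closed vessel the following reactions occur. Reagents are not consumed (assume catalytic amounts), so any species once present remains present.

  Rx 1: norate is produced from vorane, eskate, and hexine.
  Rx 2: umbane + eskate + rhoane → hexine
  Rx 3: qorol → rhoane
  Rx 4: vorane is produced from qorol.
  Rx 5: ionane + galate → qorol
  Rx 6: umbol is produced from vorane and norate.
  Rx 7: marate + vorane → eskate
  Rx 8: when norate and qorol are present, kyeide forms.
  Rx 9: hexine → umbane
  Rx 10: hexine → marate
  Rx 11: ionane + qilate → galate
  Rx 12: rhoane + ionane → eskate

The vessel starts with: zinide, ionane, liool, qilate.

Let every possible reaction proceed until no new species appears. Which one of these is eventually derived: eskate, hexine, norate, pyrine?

ionane and qilate present → galate forms (Rx 11).
ionane and galate present → qorol forms (Rx 5).
qorol present → rhoane forms (Rx 3).
rhoane and ionane present → eskate forms (Rx 12).
hexine would need umbane, eskate, and rhoane (Rx 2), but umbane never forms. norate would need vorane, eskate, and hexine (Rx 1), but hexine never forms. No rule produces pyrine, and it is not given.

eskate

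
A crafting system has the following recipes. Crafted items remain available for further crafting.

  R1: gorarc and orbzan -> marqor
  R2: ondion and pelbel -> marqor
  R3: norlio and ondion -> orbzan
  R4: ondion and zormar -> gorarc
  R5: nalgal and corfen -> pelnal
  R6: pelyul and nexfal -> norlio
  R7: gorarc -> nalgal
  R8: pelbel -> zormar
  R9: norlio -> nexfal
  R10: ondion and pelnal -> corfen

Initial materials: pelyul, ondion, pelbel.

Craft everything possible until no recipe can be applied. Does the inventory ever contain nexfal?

nexfal would need norlio (R9), but norlio is never obtained.

No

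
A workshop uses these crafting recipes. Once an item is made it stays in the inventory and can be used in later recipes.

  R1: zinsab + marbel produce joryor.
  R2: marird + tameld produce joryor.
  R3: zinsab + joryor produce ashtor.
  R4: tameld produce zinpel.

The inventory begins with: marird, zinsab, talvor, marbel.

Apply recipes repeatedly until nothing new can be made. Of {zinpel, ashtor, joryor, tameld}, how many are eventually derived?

zinsab + marbel → joryor (R1).
zinsab + joryor → ashtor (R3).
zinpel would need tameld (R4), but tameld is never obtained.
ashtor: reached.
joryor: reached.
No rule produces tameld, and it is not given.
Reached: ashtor and joryor — 2 of the 4.

2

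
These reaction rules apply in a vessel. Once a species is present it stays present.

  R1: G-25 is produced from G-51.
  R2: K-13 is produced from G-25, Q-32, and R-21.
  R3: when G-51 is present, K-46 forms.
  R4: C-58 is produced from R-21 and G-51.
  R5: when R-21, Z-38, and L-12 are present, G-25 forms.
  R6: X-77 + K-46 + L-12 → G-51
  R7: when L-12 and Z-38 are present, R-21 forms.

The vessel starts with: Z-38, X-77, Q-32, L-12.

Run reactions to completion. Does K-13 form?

L-12 and Z-38 present → R-21 forms (R7).
R-21, Z-38, and L-12 present → G-25 forms (R5).
G-25, Q-32, and R-21 present → K-13 forms (R2).

Yes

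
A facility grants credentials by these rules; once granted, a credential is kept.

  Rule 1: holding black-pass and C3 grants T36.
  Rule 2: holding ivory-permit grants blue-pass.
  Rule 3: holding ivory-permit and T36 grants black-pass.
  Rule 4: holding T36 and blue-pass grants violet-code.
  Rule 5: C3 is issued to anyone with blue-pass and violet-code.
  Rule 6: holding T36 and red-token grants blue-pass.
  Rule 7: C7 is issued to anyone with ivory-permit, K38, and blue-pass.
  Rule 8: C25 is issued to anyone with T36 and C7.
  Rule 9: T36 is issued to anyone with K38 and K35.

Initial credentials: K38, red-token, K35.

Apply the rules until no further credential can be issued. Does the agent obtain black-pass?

No

black-pass would need ivory-permit and T36 (Rule 3), but ivory-permit is never granted.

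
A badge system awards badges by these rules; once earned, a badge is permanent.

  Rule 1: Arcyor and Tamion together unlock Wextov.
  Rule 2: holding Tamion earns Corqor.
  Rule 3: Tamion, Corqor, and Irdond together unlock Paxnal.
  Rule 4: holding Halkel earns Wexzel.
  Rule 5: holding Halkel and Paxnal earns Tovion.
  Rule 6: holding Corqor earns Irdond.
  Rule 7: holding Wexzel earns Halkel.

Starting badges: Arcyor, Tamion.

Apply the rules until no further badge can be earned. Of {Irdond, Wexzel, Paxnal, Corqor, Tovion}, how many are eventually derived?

3

With Tamion, Corqor is earned (Rule 2).
With Corqor, Irdond is earned (Rule 6).
With Tamion, Corqor, and Irdond, Paxnal is earned (Rule 3).
Irdond: reached.
Wexzel would need Halkel (Rule 4), but Halkel is never earned.
Paxnal: reached.
Corqor: reached.
Tovion would need Halkel and Paxnal (Rule 5), but Halkel is never earned.
Reached: Irdond, Paxnal, and Corqor — 3 of the 5.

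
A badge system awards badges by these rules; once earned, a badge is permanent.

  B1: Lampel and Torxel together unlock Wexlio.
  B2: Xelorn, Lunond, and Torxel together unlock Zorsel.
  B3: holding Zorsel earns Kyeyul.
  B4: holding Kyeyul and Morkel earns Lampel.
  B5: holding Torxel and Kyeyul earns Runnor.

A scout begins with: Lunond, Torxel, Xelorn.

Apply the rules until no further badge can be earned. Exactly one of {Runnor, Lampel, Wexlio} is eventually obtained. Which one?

Runnor

With Xelorn, Lunond, and Torxel, Zorsel is earned (B2).
With Zorsel, Kyeyul is earned (B3).
With Torxel and Kyeyul, Runnor is earned (B5).
Lampel would need Kyeyul and Morkel (B4), but Morkel is never earned. Wexlio would need Lampel and Torxel (B1), but Lampel is never earned.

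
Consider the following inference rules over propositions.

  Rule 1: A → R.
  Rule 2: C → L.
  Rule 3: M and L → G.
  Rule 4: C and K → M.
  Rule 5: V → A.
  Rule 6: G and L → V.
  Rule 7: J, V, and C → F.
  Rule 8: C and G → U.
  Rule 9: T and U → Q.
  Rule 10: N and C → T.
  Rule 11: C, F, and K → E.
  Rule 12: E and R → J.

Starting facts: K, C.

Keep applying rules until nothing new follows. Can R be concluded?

Yes

From C, Rule 2 gives L.
C and K hold, so M follows (Rule 4).
M and L hold, so G follows (Rule 3).
G and L hold, so V follows (Rule 6).
From V, Rule 5 gives A.
A holds, so R follows (Rule 1).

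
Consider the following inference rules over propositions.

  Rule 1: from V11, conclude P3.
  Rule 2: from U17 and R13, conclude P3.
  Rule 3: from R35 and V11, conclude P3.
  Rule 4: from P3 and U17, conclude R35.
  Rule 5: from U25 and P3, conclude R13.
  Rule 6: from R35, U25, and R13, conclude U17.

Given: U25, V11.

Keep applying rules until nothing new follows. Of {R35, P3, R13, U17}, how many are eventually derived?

2

V11 holds, so P3 follows (Rule 1).
From U25 and P3, Rule 5 gives R13.
R35 would need P3 and U17 (Rule 4), but U17 is never established.
P3: reached.
R13: reached.
U17 would need R35, U25, and R13 (Rule 6), but R35 is never established.
Reached: P3 and R13 — 2 of the 4.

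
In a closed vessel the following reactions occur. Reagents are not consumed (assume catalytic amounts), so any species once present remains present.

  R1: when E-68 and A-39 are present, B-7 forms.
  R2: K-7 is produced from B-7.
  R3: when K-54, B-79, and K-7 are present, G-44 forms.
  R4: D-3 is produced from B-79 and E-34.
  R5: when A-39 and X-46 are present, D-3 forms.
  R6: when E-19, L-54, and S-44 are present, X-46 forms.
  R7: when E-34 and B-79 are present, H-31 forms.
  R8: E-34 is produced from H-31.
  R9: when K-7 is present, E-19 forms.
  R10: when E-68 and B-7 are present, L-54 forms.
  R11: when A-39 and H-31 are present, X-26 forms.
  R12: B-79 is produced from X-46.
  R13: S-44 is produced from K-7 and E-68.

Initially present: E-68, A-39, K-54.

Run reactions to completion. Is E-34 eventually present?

E-34 would need H-31 (R8), but H-31 never forms.

No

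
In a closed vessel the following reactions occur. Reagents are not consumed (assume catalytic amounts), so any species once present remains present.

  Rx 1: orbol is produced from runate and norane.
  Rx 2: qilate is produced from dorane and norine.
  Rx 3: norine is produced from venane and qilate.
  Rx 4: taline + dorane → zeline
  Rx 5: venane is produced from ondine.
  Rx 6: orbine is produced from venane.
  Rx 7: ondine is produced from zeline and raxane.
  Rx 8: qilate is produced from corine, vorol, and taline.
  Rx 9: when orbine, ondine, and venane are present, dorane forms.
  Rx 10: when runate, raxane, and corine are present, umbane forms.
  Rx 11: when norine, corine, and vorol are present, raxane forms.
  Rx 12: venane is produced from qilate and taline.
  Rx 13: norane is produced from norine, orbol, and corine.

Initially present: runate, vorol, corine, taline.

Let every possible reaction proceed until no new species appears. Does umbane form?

Yes

corine, vorol, and taline present → qilate forms (Rx 8).
qilate and taline present → venane forms (Rx 12).
venane and qilate present → norine forms (Rx 3).
norine, corine, and vorol present → raxane forms (Rx 11).
runate, raxane, and corine present → umbane forms (Rx 10).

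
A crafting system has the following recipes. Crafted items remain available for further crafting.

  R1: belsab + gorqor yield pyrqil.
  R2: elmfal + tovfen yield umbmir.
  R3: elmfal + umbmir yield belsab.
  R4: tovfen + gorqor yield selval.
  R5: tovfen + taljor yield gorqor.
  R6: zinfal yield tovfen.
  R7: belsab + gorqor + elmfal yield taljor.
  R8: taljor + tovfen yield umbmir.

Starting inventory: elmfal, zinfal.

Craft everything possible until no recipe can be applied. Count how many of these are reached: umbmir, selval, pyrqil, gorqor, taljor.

1

Using R6, zinfal makes tovfen.
Using R2, elmfal and tovfen make umbmir.
umbmir: reached.
selval would need tovfen and gorqor (R4), but gorqor is never obtained.
pyrqil would need belsab and gorqor (R1), but gorqor is never obtained.
gorqor would need tovfen and taljor (R5), but taljor is never obtained.
taljor would need belsab, gorqor, and elmfal (R7), but gorqor is never obtained.
Reached: umbmir — 1 of the 5.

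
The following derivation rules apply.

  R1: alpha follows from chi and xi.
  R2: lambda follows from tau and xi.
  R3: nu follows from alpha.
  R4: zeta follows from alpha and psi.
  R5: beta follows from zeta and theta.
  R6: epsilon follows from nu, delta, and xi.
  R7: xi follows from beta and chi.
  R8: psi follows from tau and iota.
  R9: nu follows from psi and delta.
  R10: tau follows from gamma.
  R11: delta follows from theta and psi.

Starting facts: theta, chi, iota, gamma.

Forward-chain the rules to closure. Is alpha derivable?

No

alpha would need chi and xi (R1), but xi is never established.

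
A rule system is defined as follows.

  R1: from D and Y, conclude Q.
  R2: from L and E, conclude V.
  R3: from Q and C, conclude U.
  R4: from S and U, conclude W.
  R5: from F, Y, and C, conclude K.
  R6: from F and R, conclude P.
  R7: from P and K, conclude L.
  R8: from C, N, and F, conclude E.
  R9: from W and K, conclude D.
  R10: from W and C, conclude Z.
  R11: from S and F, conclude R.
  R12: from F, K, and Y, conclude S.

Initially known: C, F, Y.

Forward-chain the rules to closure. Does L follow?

Yes

F, Y, and C hold, so K follows (R5).
F, K, and Y hold, so S follows (R12).
S and F hold, so R follows (R11).
F and R hold, so P follows (R6).
From P and K, R7 gives L.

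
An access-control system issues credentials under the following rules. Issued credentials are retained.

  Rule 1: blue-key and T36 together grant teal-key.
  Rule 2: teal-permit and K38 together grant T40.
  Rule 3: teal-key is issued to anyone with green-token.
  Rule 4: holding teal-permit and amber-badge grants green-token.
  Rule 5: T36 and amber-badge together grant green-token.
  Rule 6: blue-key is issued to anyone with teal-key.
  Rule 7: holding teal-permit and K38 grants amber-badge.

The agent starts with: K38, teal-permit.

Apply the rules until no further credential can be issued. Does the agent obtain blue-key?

Holding teal-permit and K38 grants amber-badge (Rule 7).
Holding teal-permit and amber-badge grants green-token (Rule 4).
Holding green-token grants teal-key (Rule 3).
Holding teal-key grants blue-key (Rule 6).

Yes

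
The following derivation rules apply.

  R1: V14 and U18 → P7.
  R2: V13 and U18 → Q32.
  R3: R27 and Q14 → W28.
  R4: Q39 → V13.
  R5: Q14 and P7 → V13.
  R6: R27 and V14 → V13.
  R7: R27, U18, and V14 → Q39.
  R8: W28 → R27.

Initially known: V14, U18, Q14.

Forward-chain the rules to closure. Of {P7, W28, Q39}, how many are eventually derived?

1

From V14 and U18, R1 gives P7.
P7: reached.
W28 would need R27 and Q14 (R3), but R27 is never established.
Q39 would need R27, U18, and V14 (R7), but R27 is never established.
Reached: P7 — 1 of the 3.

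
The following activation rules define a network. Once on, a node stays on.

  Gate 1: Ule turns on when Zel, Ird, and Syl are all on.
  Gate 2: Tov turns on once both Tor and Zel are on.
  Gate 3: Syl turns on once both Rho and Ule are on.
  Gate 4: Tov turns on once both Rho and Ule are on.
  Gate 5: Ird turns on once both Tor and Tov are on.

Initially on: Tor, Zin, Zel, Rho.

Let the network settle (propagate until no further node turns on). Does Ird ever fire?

Yes

Gate 2: Tor and Zel on → Tov on.
Tor and Tov are on, so Ird turns on (Gate 5).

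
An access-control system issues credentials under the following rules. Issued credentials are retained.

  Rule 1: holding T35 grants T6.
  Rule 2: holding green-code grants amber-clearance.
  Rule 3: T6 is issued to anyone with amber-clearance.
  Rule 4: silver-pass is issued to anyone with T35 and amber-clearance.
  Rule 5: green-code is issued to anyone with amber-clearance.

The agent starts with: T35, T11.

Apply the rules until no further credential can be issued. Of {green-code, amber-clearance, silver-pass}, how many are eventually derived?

0

green-code would need amber-clearance (Rule 5), but amber-clearance is never granted.
amber-clearance would need green-code (Rule 2), but green-code is never granted.
silver-pass would need T35 and amber-clearance (Rule 4), but amber-clearance is never granted.
None of the 3 are reached.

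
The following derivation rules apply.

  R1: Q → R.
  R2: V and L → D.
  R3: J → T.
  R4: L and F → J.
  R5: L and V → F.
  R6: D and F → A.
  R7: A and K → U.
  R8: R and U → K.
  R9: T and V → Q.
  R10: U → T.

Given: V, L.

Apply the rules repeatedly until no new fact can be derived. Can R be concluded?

Yes

From L and V, R5 gives F.
L and F hold, so J follows (R4).
J holds, so T follows (R3).
From T and V, R9 gives Q.
Q holds, so R follows (R1).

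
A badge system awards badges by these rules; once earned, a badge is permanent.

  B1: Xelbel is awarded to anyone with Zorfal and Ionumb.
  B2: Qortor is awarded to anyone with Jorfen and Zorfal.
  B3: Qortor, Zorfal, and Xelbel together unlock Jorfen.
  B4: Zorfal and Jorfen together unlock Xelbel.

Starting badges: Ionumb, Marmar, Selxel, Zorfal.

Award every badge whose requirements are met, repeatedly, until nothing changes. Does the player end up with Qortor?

No

Qortor would need Jorfen and Zorfal (B2), but Jorfen is never earned.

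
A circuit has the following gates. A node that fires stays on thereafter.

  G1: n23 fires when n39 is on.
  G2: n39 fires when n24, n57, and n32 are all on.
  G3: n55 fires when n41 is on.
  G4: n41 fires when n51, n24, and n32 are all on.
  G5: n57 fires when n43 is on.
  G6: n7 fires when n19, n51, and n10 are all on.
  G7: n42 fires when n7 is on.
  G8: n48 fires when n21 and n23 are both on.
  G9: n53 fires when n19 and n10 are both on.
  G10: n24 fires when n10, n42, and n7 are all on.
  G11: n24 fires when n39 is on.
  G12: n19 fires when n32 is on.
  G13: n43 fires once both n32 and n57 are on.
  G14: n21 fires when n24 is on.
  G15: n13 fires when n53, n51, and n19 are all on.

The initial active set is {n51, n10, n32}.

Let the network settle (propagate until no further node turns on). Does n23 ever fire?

No

n23 would need n39 (G1), but n39 never turns on.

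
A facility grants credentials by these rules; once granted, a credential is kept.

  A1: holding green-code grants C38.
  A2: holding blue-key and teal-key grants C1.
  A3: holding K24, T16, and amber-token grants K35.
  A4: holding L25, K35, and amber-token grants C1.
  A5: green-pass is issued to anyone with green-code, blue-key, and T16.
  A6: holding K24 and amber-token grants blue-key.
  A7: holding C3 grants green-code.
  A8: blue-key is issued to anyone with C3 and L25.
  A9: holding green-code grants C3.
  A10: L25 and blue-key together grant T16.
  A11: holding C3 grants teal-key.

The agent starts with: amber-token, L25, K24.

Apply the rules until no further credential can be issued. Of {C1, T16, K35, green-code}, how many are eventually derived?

3

Holding K24 and amber-token grants blue-key (A6).
Holding L25 and blue-key grants T16 (A10).
Holding K24, T16, and amber-token grants K35 (A3).
Holding L25, K35, and amber-token grants C1 (A4).
C1: reached.
T16: reached.
K35: reached.
green-code would need C3 (A7), but C3 is never granted.
Reached: C1, T16, and K35 — 3 of the 4.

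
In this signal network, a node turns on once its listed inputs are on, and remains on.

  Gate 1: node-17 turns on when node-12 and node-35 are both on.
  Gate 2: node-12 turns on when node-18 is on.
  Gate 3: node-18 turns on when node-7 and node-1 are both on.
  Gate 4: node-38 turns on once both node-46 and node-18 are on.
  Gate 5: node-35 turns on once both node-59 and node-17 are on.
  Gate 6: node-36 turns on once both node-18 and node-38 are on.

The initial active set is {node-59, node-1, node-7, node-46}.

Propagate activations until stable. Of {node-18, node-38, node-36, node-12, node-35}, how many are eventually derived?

4

node-7 and node-1 are on, so node-18 turns on (Gate 3).
node-46 and node-18 are on, so node-38 turns on (Gate 4).
Gate 2: node-18 on → node-12 on.
Gate 6: node-18 and node-38 on → node-36 on.
node-18: reached.
node-38: reached.
node-36: reached.
node-12: reached.
node-35 would need node-59 and node-17 (Gate 5), but node-17 never turns on.
Reached: node-18, node-38, node-36, and node-12 — 4 of the 5.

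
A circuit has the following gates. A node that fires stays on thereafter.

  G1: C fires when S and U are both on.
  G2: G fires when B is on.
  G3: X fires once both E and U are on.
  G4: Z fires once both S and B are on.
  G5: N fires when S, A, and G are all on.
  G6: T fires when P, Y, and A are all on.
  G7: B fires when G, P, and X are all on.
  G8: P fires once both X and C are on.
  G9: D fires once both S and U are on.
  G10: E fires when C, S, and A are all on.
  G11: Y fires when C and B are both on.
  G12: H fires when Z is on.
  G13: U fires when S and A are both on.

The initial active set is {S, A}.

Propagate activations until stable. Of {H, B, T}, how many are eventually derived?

0

H would need Z (G12), but Z never turns on.
B would need G, P, and X (G7), but G never turns on.
T would need P, Y, and A (G6), but Y never turns on.
None of the 3 are reached.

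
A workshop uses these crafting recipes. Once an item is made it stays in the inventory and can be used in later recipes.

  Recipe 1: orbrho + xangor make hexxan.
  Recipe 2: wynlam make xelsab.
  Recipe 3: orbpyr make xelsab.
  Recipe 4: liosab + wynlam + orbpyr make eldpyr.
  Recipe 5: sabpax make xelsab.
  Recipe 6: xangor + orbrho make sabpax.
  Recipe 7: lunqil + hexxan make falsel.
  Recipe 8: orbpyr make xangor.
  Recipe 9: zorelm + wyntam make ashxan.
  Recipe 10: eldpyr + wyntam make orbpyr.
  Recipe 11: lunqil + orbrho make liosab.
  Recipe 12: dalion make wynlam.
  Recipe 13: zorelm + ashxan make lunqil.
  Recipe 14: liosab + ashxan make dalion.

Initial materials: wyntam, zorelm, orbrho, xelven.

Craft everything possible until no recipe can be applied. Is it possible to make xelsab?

Yes

zorelm + wyntam → ashxan (Recipe 9).
zorelm + ashxan → lunqil (Recipe 13).
Using Recipe 11, lunqil and orbrho make liosab.
Using Recipe 14, liosab and ashxan make dalion.
Using Recipe 12, dalion makes wynlam.
Using Recipe 2, wynlam makes xelsab.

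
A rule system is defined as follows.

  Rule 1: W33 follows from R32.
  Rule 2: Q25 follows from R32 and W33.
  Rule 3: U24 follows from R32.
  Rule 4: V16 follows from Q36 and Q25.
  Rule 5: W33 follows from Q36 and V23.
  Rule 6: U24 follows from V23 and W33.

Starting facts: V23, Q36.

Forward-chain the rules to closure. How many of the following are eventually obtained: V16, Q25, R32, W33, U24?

Q36 and V23 hold, so W33 follows (Rule 5).
From V23 and W33, Rule 6 gives U24.
V16 would need Q36 and Q25 (Rule 4), but Q25 is never established.
Q25 would need R32 and W33 (Rule 2), but R32 is never established.
No rule produces R32, and it is not given.
W33: reached.
U24: reached.
Reached: W33 and U24 — 2 of the 5.

2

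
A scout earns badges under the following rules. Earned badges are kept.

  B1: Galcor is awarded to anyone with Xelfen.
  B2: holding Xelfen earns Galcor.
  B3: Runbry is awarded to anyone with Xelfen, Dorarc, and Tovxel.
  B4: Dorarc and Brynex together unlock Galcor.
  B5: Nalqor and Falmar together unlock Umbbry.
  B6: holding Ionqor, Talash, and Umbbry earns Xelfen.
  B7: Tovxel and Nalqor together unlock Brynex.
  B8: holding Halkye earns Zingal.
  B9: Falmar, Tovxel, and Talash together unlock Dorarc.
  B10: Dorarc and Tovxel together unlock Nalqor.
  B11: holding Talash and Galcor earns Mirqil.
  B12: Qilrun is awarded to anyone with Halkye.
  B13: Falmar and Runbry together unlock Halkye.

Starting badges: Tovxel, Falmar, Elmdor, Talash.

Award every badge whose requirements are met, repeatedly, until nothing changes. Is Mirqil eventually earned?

With Falmar, Tovxel, and Talash, Dorarc is earned (B9).
With Dorarc and Tovxel, Nalqor is earned (B10).
With Tovxel and Nalqor, Brynex is earned (B7).
With Dorarc and Brynex, Galcor is earned (B4).
With Talash and Galcor, Mirqil is earned (B11).

Yes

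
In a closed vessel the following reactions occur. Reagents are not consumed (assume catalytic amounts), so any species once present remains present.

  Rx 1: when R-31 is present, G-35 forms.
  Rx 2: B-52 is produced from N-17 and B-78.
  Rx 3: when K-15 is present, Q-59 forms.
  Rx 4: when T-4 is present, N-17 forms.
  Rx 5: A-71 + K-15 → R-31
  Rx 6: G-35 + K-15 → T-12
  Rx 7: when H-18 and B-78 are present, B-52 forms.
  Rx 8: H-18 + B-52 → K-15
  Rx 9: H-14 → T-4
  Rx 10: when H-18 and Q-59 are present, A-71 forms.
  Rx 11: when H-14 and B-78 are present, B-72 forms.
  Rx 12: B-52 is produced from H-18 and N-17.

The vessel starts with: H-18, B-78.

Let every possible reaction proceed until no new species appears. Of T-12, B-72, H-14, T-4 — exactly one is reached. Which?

H-18 and B-78 present → B-52 forms (Rx 7).
H-18 and B-52 present → K-15 forms (Rx 8).
K-15 present → Q-59 forms (Rx 3).
H-18 and Q-59 present → A-71 forms (Rx 10).
A-71 and K-15 present → R-31 forms (Rx 5).
R-31 present → G-35 forms (Rx 1).
G-35 and K-15 present → T-12 forms (Rx 6).
B-72 would need H-14 and B-78 (Rx 11), but H-14 never forms. No rule produces H-14, and it is not given. T-4 would need H-14 (Rx 9), but H-14 never forms.

T-12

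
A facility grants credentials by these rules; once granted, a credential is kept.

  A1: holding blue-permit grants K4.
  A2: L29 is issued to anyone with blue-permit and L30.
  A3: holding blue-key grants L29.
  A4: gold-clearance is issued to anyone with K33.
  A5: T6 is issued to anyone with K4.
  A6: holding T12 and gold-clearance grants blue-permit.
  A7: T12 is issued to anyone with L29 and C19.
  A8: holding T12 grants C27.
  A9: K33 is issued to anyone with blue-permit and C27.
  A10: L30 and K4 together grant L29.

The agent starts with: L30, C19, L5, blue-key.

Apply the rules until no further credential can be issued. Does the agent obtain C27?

Holding blue-key grants L29 (A3).
Holding L29 and C19 grants T12 (A7).
Holding T12 grants C27 (A8).

Yes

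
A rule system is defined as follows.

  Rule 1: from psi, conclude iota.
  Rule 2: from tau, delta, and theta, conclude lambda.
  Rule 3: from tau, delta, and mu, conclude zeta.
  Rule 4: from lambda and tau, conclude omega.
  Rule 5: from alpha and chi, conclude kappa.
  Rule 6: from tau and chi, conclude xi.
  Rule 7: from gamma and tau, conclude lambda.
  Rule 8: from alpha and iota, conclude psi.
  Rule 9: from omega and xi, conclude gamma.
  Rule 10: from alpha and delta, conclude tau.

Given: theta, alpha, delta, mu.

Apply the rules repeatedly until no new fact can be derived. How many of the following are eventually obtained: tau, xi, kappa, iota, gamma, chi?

1

alpha and delta hold, so tau follows (Rule 10).
tau: reached.
xi would need tau and chi (Rule 6), but chi is never established.
kappa would need alpha and chi (Rule 5), but chi is never established.
iota would need psi (Rule 1), but psi is never established.
gamma would need omega and xi (Rule 9), but xi is never established.
No rule produces chi, and it is not given.
Reached: tau — 1 of the 6.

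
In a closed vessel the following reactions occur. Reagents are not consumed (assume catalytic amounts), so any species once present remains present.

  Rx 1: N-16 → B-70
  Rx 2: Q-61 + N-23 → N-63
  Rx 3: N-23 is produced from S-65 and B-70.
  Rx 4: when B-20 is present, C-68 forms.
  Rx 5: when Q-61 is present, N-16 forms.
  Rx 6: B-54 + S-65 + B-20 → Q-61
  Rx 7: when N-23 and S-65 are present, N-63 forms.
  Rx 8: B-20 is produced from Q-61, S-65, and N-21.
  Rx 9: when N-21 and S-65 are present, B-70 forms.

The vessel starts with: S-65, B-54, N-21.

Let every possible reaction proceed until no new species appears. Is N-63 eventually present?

N-21 and S-65 present → B-70 forms (Rx 9).
S-65 and B-70 present → N-23 forms (Rx 3).
N-23 and S-65 present → N-63 forms (Rx 7).

Yes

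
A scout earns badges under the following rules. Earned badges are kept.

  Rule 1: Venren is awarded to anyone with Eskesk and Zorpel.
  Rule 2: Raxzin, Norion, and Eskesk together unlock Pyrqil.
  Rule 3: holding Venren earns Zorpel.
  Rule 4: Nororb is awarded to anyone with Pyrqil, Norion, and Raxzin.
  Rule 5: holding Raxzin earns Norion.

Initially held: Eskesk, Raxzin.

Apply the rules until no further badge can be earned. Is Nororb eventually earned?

Yes

With Raxzin, Norion is earned (Rule 5).
With Raxzin, Norion, and Eskesk, Pyrqil is earned (Rule 2).
With Pyrqil, Norion, and Raxzin, Nororb is earned (Rule 4).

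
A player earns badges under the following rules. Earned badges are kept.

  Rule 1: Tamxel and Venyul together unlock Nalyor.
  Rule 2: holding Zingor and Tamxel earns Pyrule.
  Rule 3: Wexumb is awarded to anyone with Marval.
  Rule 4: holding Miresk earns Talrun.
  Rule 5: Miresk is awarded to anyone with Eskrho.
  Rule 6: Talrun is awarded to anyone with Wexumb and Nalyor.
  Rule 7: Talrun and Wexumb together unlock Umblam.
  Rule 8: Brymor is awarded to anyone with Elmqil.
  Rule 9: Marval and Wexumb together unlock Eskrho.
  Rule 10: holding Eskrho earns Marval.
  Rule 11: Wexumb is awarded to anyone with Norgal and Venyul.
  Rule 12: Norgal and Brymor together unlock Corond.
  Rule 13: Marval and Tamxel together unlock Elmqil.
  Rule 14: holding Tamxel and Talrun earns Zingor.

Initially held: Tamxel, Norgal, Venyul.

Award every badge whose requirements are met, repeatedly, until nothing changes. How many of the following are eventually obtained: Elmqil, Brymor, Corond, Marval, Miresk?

0

Elmqil would need Marval and Tamxel (Rule 13), but Marval is never earned.
Brymor would need Elmqil (Rule 8), but Elmqil is never earned.
Corond would need Norgal and Brymor (Rule 12), but Brymor is never earned.
Marval would need Eskrho (Rule 10), but Eskrho is never earned.
Miresk would need Eskrho (Rule 5), but Eskrho is never earned.
None of the 5 are reached.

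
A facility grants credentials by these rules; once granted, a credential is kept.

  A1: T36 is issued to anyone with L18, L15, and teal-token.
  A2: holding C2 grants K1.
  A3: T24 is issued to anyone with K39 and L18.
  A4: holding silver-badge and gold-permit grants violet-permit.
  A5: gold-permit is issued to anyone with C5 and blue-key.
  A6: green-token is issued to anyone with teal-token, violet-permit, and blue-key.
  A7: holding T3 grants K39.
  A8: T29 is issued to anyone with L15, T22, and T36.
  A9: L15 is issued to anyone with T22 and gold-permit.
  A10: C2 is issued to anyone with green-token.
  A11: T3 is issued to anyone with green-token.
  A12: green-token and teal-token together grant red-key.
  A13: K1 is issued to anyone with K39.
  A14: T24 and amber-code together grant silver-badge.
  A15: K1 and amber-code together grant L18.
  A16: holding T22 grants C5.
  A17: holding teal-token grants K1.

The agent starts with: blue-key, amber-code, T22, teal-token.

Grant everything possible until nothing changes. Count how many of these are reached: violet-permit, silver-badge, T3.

0

violet-permit would need silver-badge and gold-permit (A4), but silver-badge is never granted.
silver-badge would need T24 and amber-code (A14), but T24 is never granted.
T3 would need green-token (A11), but green-token is never granted.
None of the 3 are reached.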